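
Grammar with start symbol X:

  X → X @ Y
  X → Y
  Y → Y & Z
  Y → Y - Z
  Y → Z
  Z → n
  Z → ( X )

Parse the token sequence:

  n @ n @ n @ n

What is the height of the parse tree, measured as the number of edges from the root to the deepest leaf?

[X [X [X [X [Y [Z n]]] @ [Y [Z n]]] @ [Y [Z n]]] @ [Y [Z n]]]

6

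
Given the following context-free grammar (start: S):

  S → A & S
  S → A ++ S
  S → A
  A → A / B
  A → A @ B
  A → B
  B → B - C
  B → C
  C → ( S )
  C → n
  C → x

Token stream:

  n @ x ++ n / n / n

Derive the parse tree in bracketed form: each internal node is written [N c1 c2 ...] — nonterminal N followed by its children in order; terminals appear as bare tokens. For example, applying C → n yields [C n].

S
A ++ S
A @ B ++ S
B @ B ++ S
C @ B ++ S
n @ B ++ S
n @ C ++ S
n @ x ++ S
n @ x ++ A
n @ x ++ A / B
n @ x ++ A / B / B
n @ x ++ B / B / B
n @ x ++ C / B / B
n @ x ++ n / B / B
n @ x ++ n / C / B
n @ x ++ n / n / B
n @ x ++ n / n / C
n @ x ++ n / n / n

[S [A [A [B [C n]]] @ [B [C x]]] ++ [S [A [A [A [B [C n]]] / [B [C n]]] / [B [C n]]]]]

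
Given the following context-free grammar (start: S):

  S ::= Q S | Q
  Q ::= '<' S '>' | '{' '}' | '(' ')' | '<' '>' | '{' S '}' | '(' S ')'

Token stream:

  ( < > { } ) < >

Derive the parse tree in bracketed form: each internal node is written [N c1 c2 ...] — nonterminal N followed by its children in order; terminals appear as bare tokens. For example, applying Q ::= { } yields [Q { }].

[S [Q ( [S [Q < >] [S [Q { }]]] )] [S [Q < >]]]

S
Q S
( S ) S
( Q S ) S
( < > S ) S
( < > Q ) S
( < > { } ) S
( < > { } ) Q
( < > { } ) < >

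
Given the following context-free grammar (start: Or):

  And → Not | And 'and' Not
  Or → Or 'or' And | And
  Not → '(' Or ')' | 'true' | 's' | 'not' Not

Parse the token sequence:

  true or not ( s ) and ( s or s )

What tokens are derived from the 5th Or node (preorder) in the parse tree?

s

[Or [Or [And [Not true]]] or [And [And [Not not [Not ( [Or [And [Not s]]] )]]] and [Not ( [Or [Or [And [Not s]]] or [And [Not s]]] )]]]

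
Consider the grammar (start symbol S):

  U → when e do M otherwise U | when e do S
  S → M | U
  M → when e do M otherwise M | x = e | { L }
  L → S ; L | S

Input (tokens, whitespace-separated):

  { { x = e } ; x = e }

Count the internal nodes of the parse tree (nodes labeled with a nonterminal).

[S [M { [L [S [M { [L [S [M x = e]]] }]] ; [L [S [M x = e]]]] }]]

11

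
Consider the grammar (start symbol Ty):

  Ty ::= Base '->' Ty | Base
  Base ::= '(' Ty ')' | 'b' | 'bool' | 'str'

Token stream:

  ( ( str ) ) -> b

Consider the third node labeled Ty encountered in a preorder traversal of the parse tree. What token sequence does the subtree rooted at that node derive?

str

[Ty [Base ( [Ty [Base ( [Ty [Base str]] )]] )] -> [Ty [Base b]]]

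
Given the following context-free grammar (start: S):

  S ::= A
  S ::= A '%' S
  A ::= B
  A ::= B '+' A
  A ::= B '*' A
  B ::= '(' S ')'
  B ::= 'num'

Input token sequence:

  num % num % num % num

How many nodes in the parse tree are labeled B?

4

[S [A [B num]] % [S [A [B num]] % [S [A [B num]] % [S [A [B num]]]]]]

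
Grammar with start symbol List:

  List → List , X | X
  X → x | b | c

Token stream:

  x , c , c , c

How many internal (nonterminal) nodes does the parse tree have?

[List [List [List [List [X x]] , [X c]] , [X c]] , [X c]]

8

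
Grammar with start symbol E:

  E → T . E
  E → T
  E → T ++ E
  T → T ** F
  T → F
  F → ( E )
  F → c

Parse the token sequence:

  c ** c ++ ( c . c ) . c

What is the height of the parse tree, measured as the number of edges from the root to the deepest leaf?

8

[E [T [T [F c]] ** [F c]] ++ [E [T [F ( [E [T [F c]] . [E [T [F c]]]] )]] . [E [T [F c]]]]]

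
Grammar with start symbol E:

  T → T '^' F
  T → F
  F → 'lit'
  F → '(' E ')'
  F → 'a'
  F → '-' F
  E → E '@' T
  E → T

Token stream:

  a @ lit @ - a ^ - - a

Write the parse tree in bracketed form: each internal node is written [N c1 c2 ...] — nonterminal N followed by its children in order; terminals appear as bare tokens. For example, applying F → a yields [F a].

E
E @ T
E @ T @ T
T @ T @ T
F @ T @ T
a @ T @ T
a @ F @ T
a @ lit @ T
a @ lit @ T ^ F
a @ lit @ F ^ F
a @ lit @ - F ^ F
a @ lit @ - a ^ F
a @ lit @ - a ^ - F
a @ lit @ - a ^ - - F
a @ lit @ - a ^ - - a

[E [E [E [T [F a]]] @ [T [F lit]]] @ [T [T [F - [F a]]] ^ [F - [F - [F a]]]]]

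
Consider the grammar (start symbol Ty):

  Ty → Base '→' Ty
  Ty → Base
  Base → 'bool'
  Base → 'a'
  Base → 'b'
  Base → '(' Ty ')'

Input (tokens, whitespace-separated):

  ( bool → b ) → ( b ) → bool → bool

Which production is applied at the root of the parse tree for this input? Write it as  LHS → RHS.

[Ty [Base ( [Ty [Base bool] → [Ty [Base b]]] )] → [Ty [Base ( [Ty [Base b]] )] → [Ty [Base bool] → [Ty [Base bool]]]]]

Ty → Base '→' Ty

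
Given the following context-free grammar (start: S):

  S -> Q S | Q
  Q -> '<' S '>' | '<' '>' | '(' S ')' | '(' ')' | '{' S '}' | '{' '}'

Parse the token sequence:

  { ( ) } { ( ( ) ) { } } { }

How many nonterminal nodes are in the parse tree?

[S [Q { [S [Q ( )]] }] [S [Q { [S [Q ( [S [Q ( )]] )] [S [Q { }]]] }] [S [Q { }]]]]

14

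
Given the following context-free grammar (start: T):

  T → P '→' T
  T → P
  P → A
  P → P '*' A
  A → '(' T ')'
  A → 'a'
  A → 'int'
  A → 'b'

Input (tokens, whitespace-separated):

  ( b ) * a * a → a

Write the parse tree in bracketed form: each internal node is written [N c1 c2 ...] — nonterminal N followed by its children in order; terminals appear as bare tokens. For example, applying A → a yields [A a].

T
P → T
P * A → T
P * A * A → T
A * A * A → T
( T ) * A * A → T
( P ) * A * A → T
( A ) * A * A → T
( b ) * A * A → T
( b ) * a * A → T
( b ) * a * a → T
( b ) * a * a → P
( b ) * a * a → A
( b ) * a * a → a

[T [P [P [P [A ( [T [P [A b]]] )]] * [A a]] * [A a]] → [T [P [A a]]]]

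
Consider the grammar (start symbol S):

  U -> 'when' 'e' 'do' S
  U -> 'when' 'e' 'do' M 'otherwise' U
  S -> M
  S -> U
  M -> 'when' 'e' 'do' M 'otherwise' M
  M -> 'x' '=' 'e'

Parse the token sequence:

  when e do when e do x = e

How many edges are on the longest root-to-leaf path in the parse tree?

[S [U when e do [S [U when e do [S [M x = e]]]]]]

6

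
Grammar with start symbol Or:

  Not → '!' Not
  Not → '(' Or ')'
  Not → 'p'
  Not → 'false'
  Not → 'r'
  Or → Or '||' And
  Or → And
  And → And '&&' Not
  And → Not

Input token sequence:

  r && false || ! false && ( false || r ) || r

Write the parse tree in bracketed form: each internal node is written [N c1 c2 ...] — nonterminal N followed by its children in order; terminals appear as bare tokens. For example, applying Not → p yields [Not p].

[Or [Or [Or [And [And [Not r]] && [Not false]]] || [And [And [Not ! [Not false]]] && [Not ( [Or [Or [And [Not false]]] || [And [Not r]]] )]]] || [And [Not r]]]

Or
Or || And
Or || And || And
And || And || And
And && Not || And || And
Not && Not || And || And
r && Not || And || And
r && false || And || And
r && false || And && Not || And
r && false || Not && Not || And
r && false || ! Not && Not || And
r && false || ! false && Not || And
r && false || ! false && ( Or ) || And
r && false || ! false && ( Or || And ) || And
r && false || ! false && ( And || And ) || And
r && false || ! false && ( Not || And ) || And
r && false || ! false && ( false || And ) || And
r && false || ! false && ( false || Not ) || And
r && false || ! false && ( false || r ) || And
r && false || ! false && ( false || r ) || Not
r && false || ! false && ( false || r ) || r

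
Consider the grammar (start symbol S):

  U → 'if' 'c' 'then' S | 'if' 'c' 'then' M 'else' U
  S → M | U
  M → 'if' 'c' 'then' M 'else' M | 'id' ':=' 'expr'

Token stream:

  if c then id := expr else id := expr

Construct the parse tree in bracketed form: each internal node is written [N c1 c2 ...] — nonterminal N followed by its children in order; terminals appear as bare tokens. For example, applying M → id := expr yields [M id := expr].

[S [M if c then [M id := expr] else [M id := expr]]]

S
M
if c then M else M
if c then id := expr else M
if c then id := expr else id := expr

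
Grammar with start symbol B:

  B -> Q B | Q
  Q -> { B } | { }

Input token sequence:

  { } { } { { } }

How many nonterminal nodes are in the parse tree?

8

[B [Q { }] [B [Q { }] [B [Q { [B [Q { }]] }]]]]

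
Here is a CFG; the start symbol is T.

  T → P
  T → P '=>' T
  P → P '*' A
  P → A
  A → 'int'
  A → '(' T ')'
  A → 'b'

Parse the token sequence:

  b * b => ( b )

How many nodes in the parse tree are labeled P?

4

[T [P [P [A b]] * [A b]] => [T [P [A ( [T [P [A b]]] )]]]]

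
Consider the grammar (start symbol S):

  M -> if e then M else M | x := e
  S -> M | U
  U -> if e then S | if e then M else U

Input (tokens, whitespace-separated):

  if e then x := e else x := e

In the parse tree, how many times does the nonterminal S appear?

[S [M if e then [M x := e] else [M x := e]]]

1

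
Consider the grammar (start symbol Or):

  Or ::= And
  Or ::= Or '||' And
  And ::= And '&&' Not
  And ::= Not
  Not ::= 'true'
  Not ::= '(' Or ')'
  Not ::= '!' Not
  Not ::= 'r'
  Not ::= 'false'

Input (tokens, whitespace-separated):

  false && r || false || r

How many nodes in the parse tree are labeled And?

[Or [Or [Or [And [And [Not false]] && [Not r]]] || [And [Not false]]] || [And [Not r]]]

4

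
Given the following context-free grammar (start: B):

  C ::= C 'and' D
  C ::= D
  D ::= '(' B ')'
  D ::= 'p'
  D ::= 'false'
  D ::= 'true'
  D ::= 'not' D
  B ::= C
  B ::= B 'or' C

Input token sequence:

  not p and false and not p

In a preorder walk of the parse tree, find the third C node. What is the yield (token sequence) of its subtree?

[B [C [C [C [D not [D p]]] and [D false]] and [D not [D p]]]]

not p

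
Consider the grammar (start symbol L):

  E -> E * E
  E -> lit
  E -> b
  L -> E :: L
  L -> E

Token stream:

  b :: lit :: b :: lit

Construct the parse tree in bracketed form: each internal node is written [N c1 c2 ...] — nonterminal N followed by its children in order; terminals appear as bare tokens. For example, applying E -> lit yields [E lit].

L
E :: L
b :: L
b :: E :: L
b :: lit :: L
b :: lit :: E :: L
b :: lit :: b :: L
b :: lit :: b :: E
b :: lit :: b :: lit

[L [E b] :: [L [E lit] :: [L [E b] :: [L [E lit]]]]]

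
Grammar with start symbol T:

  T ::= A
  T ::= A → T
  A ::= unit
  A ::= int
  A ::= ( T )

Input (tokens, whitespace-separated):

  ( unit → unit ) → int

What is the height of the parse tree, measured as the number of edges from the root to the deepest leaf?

5

[T [A ( [T [A unit] → [T [A unit]]] )] → [T [A int]]]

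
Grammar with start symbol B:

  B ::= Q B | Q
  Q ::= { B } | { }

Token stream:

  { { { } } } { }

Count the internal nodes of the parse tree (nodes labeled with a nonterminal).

8

[B [Q { [B [Q { [B [Q { }]] }]] }] [B [Q { }]]]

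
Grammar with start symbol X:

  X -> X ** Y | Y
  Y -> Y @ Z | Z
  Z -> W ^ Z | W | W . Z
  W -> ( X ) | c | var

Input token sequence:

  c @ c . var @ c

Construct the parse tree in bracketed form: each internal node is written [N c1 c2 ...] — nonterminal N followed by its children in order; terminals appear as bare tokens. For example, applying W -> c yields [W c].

[X [Y [Y [Y [Z [W c]]] @ [Z [W c] . [Z [W var]]]] @ [Z [W c]]]]

X
Y
Y @ Z
Y @ Z @ Z
Z @ Z @ Z
W @ Z @ Z
c @ Z @ Z
c @ W . Z @ Z
c @ c . Z @ Z
c @ c . W @ Z
c @ c . var @ Z
c @ c . var @ W
c @ c . var @ c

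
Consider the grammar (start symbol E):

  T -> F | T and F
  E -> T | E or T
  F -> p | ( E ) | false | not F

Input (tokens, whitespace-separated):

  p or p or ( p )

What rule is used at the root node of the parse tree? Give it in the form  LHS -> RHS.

E -> E or T

[E [E [E [T [F p]]] or [T [F p]]] or [T [F ( [E [T [F p]]] )]]]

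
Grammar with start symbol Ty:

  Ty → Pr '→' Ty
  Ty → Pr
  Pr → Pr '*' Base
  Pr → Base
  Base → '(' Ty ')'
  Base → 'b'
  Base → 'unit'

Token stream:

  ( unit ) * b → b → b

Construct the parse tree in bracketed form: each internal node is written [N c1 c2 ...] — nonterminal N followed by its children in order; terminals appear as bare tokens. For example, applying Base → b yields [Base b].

Ty
Pr → Ty
Pr * Base → Ty
Base * Base → Ty
( Ty ) * Base → Ty
( Pr ) * Base → Ty
( Base ) * Base → Ty
( unit ) * Base → Ty
( unit ) * b → Ty
( unit ) * b → Pr → Ty
( unit ) * b → Base → Ty
( unit ) * b → b → Ty
( unit ) * b → b → Pr
( unit ) * b → b → Base
( unit ) * b → b → b

[Ty [Pr [Pr [Base ( [Ty [Pr [Base unit]]] )]] * [Base b]] → [Ty [Pr [Base b]] → [Ty [Pr [Base b]]]]]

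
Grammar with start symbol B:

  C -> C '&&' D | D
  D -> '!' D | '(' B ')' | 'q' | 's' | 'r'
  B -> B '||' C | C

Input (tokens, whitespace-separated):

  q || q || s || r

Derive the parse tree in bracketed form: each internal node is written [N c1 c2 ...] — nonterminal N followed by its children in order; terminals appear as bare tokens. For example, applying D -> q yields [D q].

[B [B [B [B [C [D q]]] || [C [D q]]] || [C [D s]]] || [C [D r]]]

B
B || C
B || C || C
B || C || C || C
C || C || C || C
D || C || C || C
q || C || C || C
q || D || C || C
q || q || C || C
q || q || D || C
q || q || s || C
q || q || s || D
q || q || s || r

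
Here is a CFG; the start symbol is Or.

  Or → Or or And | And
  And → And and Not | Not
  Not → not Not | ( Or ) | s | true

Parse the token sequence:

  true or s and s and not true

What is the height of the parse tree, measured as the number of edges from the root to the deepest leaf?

5

[Or [Or [And [Not true]]] or [And [And [And [Not s]] and [Not s]] and [Not not [Not true]]]]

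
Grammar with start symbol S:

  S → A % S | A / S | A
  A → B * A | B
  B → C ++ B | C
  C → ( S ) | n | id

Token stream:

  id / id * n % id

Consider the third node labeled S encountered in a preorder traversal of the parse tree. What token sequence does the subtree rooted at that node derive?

id

[S [A [B [C id]]] / [S [A [B [C id]] * [A [B [C n]]]] % [S [A [B [C id]]]]]]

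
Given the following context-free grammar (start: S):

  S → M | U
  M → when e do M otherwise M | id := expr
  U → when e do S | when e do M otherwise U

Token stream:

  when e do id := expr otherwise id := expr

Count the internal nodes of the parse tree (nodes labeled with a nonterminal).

[S [M when e do [M id := expr] otherwise [M id := expr]]]

4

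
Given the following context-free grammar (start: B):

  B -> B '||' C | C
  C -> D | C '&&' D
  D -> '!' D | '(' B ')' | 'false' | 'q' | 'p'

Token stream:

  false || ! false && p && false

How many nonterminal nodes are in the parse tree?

[B [B [C [D false]]] || [C [C [C [D ! [D false]]] && [D p]] && [D false]]]

11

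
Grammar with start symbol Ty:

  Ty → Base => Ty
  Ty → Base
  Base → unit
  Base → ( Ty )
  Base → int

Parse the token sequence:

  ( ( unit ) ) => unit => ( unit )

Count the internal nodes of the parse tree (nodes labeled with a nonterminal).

[Ty [Base ( [Ty [Base ( [Ty [Base unit]] )]] )] => [Ty [Base unit] => [Ty [Base ( [Ty [Base unit]] )]]]]

12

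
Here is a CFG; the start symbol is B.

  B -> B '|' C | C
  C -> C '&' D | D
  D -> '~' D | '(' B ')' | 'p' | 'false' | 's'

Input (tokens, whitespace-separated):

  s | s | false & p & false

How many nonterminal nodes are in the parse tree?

[B [B [B [C [D s]]] | [C [D s]]] | [C [C [C [D false]] & [D p]] & [D false]]]

13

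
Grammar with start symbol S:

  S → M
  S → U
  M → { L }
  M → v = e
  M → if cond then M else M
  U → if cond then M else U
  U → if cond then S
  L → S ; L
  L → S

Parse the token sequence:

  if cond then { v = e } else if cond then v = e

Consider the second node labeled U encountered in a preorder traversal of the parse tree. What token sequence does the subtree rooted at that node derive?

[S [U if cond then [M { [L [S [M v = e]]] }] else [U if cond then [S [M v = e]]]]]

if cond then v = e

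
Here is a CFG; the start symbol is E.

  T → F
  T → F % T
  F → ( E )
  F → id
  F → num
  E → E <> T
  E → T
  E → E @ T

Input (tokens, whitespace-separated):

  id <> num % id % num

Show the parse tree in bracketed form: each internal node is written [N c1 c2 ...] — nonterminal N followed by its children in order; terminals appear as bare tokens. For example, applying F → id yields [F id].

E
E <> T
T <> T
F <> T
id <> T
id <> F % T
id <> num % T
id <> num % F % T
id <> num % id % T
id <> num % id % F
id <> num % id % num

[E [E [T [F id]]] <> [T [F num] % [T [F id] % [T [F num]]]]]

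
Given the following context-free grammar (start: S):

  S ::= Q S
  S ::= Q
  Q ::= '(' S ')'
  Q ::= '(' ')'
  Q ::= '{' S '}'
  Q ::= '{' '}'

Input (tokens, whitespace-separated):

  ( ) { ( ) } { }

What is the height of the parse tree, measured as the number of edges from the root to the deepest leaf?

[S [Q ( )] [S [Q { [S [Q ( )]] }] [S [Q { }]]]]

5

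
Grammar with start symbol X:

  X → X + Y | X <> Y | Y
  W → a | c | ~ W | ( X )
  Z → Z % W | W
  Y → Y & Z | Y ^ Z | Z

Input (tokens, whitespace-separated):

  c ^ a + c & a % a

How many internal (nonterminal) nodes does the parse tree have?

[X [X [Y [Y [Z [W c]]] ^ [Z [W a]]]] + [Y [Y [Z [W c]]] & [Z [Z [W a]] % [W a]]]]

16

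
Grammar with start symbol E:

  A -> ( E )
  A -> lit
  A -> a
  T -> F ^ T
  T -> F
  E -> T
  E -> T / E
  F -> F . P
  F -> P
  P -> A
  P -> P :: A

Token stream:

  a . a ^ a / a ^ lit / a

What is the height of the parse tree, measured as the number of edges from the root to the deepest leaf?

7

[E [T [F [F [P [A a]]] . [P [A a]]] ^ [T [F [P [A a]]]]] / [E [T [F [P [A a]]] ^ [T [F [P [A lit]]]]] / [E [T [F [P [A a]]]]]]]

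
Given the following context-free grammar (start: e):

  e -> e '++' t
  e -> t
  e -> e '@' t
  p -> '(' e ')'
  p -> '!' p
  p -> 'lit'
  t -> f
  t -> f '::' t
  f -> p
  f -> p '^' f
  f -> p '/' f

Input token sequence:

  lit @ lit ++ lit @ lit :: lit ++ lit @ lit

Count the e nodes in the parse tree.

[e [e [e [e [e [e [t [f [p lit]]]] @ [t [f [p lit]]]] ++ [t [f [p lit]]]] @ [t [f [p lit]] :: [t [f [p lit]]]]] ++ [t [f [p lit]]]] @ [t [f [p lit]]]]

6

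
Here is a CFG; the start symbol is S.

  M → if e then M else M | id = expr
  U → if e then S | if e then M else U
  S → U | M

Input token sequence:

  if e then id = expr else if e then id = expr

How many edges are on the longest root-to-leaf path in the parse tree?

5

[S [U if e then [M id = expr] else [U if e then [S [M id = expr]]]]]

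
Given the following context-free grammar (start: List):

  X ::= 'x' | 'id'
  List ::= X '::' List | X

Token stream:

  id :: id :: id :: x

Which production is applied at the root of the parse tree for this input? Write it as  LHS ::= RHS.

[List [X id] :: [List [X id] :: [List [X id] :: [List [X x]]]]]

List ::= X '::' List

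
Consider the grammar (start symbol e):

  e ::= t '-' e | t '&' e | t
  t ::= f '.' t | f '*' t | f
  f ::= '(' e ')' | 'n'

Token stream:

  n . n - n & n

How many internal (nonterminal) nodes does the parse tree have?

[e [t [f n] . [t [f n]]] - [e [t [f n]] & [e [t [f n]]]]]

11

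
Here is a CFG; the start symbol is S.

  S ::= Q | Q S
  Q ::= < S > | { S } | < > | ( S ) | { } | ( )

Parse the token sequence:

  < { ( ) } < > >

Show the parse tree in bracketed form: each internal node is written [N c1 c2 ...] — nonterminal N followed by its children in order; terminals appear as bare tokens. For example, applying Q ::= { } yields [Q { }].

[S [Q < [S [Q { [S [Q ( )]] }] [S [Q < >]]] >]]

S
Q
< S >
< Q S >
< { S } S >
< { Q } S >
< { ( ) } S >
< { ( ) } Q >
< { ( ) } < > >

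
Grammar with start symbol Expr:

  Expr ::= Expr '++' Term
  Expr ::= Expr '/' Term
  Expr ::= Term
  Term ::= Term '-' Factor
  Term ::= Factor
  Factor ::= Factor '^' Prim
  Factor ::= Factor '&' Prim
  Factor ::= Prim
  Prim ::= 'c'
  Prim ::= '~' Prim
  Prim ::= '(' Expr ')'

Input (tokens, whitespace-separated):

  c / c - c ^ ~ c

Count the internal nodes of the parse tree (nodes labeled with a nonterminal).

[Expr [Expr [Term [Factor [Prim c]]]] / [Term [Term [Factor [Prim c]]] - [Factor [Factor [Prim c]] ^ [Prim ~ [Prim c]]]]]

14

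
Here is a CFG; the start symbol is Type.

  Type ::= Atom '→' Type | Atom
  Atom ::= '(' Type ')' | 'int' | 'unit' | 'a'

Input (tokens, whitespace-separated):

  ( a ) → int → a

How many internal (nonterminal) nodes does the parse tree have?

[Type [Atom ( [Type [Atom a]] )] → [Type [Atom int] → [Type [Atom a]]]]

8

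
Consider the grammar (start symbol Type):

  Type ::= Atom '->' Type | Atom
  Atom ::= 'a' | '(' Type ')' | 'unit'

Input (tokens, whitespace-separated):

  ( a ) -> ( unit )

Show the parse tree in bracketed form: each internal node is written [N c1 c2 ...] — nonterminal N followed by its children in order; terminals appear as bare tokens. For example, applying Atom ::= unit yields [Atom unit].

[Type [Atom ( [Type [Atom a]] )] -> [Type [Atom ( [Type [Atom unit]] )]]]

Type
Atom -> Type
( Type ) -> Type
( Atom ) -> Type
( a ) -> Type
( a ) -> Atom
( a ) -> ( Type )
( a ) -> ( Atom )
( a ) -> ( unit )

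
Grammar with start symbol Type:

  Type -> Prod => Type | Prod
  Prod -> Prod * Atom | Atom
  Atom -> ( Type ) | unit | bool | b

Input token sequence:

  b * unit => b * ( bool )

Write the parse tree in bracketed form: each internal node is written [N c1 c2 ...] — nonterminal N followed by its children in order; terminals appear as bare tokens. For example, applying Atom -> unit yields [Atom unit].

[Type [Prod [Prod [Atom b]] * [Atom unit]] => [Type [Prod [Prod [Atom b]] * [Atom ( [Type [Prod [Atom bool]]] )]]]]

Type
Prod => Type
Prod * Atom => Type
Atom * Atom => Type
b * Atom => Type
b * unit => Type
b * unit => Prod
b * unit => Prod * Atom
b * unit => Atom * Atom
b * unit => b * Atom
b * unit => b * ( Type )
b * unit => b * ( Prod )
b * unit => b * ( Atom )
b * unit => b * ( bool )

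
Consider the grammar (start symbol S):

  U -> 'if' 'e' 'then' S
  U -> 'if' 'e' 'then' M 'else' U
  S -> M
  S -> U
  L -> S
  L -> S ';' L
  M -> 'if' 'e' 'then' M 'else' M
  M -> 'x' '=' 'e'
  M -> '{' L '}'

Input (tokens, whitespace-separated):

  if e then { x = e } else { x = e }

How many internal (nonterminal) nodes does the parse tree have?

10

[S [M if e then [M { [L [S [M x = e]]] }] else [M { [L [S [M x = e]]] }]]]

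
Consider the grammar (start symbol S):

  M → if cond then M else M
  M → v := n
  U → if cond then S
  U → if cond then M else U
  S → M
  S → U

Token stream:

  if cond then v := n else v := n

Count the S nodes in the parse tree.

1

[S [M if cond then [M v := n] else [M v := n]]]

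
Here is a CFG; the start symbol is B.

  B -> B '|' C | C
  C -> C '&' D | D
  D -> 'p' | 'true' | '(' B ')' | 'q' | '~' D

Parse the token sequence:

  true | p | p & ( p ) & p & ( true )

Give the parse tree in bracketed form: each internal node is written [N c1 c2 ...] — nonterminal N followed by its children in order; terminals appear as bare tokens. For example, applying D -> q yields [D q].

B
B | C
B | C | C
C | C | C
D | C | C
true | C | C
true | D | C
true | p | C
true | p | C & D
true | p | C & D & D
true | p | C & D & D & D
true | p | D & D & D & D
true | p | p & D & D & D
true | p | p & ( B ) & D & D
true | p | p & ( C ) & D & D
true | p | p & ( D ) & D & D
true | p | p & ( p ) & D & D
true | p | p & ( p ) & p & D
true | p | p & ( p ) & p & ( B )
true | p | p & ( p ) & p & ( C )
true | p | p & ( p ) & p & ( D )
true | p | p & ( p ) & p & ( true )

[B [B [B [C [D true]]] | [C [D p]]] | [C [C [C [C [D p]] & [D ( [B [C [D p]]] )]] & [D p]] & [D ( [B [C [D true]]] )]]]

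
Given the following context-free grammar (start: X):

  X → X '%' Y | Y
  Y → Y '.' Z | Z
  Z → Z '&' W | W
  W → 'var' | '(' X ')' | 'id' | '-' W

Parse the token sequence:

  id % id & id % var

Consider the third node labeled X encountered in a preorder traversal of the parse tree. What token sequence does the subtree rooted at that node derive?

[X [X [X [Y [Z [W id]]]] % [Y [Z [Z [W id]] & [W id]]]] % [Y [Z [W var]]]]

id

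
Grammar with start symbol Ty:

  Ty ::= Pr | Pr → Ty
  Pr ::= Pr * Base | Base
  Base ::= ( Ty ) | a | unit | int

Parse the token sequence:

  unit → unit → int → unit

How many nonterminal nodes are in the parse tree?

12

[Ty [Pr [Base unit]] → [Ty [Pr [Base unit]] → [Ty [Pr [Base int]] → [Ty [Pr [Base unit]]]]]]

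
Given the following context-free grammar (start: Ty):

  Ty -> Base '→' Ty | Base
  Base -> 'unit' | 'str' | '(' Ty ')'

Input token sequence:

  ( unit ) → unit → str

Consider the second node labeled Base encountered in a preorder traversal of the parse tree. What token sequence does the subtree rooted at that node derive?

unit

[Ty [Base ( [Ty [Base unit]] )] → [Ty [Base unit] → [Ty [Base str]]]]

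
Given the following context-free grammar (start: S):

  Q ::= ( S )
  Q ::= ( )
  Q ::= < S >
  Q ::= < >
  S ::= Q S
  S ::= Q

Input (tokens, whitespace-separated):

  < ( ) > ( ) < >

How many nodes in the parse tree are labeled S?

4

[S [Q < [S [Q ( )]] >] [S [Q ( )] [S [Q < >]]]]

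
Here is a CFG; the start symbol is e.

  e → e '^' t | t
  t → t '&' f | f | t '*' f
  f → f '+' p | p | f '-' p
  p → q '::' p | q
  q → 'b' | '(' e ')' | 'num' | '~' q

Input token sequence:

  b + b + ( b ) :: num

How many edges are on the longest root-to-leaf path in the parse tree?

[e [t [f [f [f [p [q b]]] + [p [q b]]] + [p [q ( [e [t [f [p [q b]]]]] )] :: [p [q num]]]]]]

10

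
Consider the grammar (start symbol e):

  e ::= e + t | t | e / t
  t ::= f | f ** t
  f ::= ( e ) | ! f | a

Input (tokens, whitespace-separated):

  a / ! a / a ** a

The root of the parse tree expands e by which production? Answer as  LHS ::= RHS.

[e [e [e [t [f a]]] / [t [f ! [f a]]]] / [t [f a] ** [t [f a]]]]

e ::= e / t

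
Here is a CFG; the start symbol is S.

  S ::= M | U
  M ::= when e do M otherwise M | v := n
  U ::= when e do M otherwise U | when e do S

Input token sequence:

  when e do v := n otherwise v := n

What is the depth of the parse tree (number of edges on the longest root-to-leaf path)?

3

[S [M when e do [M v := n] otherwise [M v := n]]]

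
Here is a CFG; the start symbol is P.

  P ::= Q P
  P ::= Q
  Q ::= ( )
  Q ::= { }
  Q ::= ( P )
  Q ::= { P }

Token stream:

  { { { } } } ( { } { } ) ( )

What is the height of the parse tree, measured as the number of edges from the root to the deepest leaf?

[P [Q { [P [Q { [P [Q { }]] }]] }] [P [Q ( [P [Q { }] [P [Q { }]]] )] [P [Q ( )]]]]

6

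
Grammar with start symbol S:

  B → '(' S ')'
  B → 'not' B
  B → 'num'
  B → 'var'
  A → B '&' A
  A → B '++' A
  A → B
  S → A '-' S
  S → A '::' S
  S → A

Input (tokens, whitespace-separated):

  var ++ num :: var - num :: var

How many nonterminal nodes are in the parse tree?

[S [A [B var] ++ [A [B num]]] :: [S [A [B var]] - [S [A [B num]] :: [S [A [B var]]]]]]

14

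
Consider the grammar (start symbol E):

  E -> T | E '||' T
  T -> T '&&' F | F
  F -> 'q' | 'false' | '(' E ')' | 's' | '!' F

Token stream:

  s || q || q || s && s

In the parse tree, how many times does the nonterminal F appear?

[E [E [E [E [T [F s]]] || [T [F q]]] || [T [F q]]] || [T [T [F s]] && [F s]]]

5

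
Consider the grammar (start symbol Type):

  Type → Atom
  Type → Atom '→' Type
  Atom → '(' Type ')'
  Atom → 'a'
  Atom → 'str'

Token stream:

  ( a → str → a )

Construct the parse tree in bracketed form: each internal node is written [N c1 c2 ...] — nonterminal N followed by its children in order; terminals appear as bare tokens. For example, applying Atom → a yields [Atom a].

Type
Atom
( Type )
( Atom → Type )
( a → Type )
( a → Atom → Type )
( a → str → Type )
( a → str → Atom )
( a → str → a )

[Type [Atom ( [Type [Atom a] → [Type [Atom str] → [Type [Atom a]]]] )]]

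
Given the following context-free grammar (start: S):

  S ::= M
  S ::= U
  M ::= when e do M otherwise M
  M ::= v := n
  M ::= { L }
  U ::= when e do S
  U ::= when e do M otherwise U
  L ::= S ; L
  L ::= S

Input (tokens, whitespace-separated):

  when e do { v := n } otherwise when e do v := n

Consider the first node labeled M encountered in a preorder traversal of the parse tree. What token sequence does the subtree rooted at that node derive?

{ v := n }

[S [U when e do [M { [L [S [M v := n]]] }] otherwise [U when e do [S [M v := n]]]]]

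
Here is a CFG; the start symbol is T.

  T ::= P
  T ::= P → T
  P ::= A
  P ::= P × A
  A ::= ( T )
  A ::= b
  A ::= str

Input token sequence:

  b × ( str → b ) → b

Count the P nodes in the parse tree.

[T [P [P [A b]] × [A ( [T [P [A str]] → [T [P [A b]]]] )]] → [T [P [A b]]]]

5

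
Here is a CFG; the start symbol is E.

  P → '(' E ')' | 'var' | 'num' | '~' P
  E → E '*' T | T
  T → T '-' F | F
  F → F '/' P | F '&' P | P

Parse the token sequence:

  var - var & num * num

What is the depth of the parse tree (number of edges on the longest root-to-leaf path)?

6

[E [E [T [T [F [P var]]] - [F [F [P var]] & [P num]]]] * [T [F [P num]]]]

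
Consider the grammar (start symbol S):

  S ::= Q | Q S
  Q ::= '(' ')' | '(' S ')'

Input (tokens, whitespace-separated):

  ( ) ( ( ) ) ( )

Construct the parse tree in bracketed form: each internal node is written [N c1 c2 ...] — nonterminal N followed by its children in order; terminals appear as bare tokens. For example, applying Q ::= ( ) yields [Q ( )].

[S [Q ( )] [S [Q ( [S [Q ( )]] )] [S [Q ( )]]]]

S
Q S
( ) S
( ) Q S
( ) ( S ) S
( ) ( Q ) S
( ) ( ( ) ) S
( ) ( ( ) ) Q
( ) ( ( ) ) ( )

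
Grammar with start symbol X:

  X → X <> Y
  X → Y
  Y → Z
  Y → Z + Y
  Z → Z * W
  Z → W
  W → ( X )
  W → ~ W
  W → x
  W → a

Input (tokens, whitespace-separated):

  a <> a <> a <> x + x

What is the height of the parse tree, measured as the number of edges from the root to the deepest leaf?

7

[X [X [X [X [Y [Z [W a]]]] <> [Y [Z [W a]]]] <> [Y [Z [W a]]]] <> [Y [Z [W x]] + [Y [Z [W x]]]]]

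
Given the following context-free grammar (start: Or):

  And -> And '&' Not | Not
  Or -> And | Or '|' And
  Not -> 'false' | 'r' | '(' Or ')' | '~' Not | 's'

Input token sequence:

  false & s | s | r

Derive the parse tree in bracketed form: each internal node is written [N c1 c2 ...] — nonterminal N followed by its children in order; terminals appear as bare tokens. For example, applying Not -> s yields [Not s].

Or
Or | And
Or | And | And
And | And | And
And & Not | And | And
Not & Not | And | And
false & Not | And | And
false & s | And | And
false & s | Not | And
false & s | s | And
false & s | s | Not
false & s | s | r

[Or [Or [Or [And [And [Not false]] & [Not s]]] | [And [Not s]]] | [And [Not r]]]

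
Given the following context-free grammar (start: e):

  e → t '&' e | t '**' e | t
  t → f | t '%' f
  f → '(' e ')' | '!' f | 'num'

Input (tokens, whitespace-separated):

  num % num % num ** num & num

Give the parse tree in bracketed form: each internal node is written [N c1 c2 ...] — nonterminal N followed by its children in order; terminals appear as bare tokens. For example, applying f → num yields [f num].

[e [t [t [t [f num]] % [f num]] % [f num]] ** [e [t [f num]] & [e [t [f num]]]]]

e
t ** e
t % f ** e
t % f % f ** e
f % f % f ** e
num % f % f ** e
num % num % f ** e
num % num % num ** e
num % num % num ** t & e
num % num % num ** f & e
num % num % num ** num & e
num % num % num ** num & t
num % num % num ** num & f
num % num % num ** num & num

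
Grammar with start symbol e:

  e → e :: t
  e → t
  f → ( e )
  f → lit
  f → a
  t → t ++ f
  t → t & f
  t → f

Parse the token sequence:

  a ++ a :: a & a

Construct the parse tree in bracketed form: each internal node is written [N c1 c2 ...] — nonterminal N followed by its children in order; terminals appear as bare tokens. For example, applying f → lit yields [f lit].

e
e :: t
t :: t
t ++ f :: t
f ++ f :: t
a ++ f :: t
a ++ a :: t
a ++ a :: t & f
a ++ a :: f & f
a ++ a :: a & f
a ++ a :: a & a

[e [e [t [t [f a]] ++ [f a]]] :: [t [t [f a]] & [f a]]]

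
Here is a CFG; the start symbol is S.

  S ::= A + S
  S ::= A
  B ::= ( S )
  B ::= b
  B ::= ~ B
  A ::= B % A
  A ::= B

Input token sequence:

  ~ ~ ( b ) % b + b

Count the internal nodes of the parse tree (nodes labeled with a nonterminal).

13

[S [A [B ~ [B ~ [B ( [S [A [B b]]] )]]] % [A [B b]]] + [S [A [B b]]]]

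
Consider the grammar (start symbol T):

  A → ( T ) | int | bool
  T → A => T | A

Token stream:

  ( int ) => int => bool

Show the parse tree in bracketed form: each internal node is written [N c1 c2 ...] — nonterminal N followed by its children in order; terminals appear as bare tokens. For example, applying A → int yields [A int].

[T [A ( [T [A int]] )] => [T [A int] => [T [A bool]]]]

T
A => T
( T ) => T
( A ) => T
( int ) => T
( int ) => A => T
( int ) => int => T
( int ) => int => A
( int ) => int => bool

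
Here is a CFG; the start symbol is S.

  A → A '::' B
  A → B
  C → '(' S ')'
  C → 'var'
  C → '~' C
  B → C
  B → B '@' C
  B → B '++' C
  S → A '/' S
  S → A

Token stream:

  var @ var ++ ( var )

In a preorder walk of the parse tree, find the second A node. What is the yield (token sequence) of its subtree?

var

[S [A [B [B [B [C var]] @ [C var]] ++ [C ( [S [A [B [C var]]]] )]]]]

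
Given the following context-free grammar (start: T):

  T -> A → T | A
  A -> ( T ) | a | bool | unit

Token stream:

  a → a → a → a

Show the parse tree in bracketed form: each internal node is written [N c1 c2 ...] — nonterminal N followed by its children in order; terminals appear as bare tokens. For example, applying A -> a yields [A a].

T
A → T
a → T
a → A → T
a → a → T
a → a → A → T
a → a → a → T
a → a → a → A
a → a → a → a

[T [A a] → [T [A a] → [T [A a] → [T [A a]]]]]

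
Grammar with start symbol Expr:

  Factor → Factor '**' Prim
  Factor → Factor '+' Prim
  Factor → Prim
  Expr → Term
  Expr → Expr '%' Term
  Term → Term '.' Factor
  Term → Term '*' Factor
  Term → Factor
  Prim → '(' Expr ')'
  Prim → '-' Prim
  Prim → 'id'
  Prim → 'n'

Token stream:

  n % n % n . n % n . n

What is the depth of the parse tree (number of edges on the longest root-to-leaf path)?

7

[Expr [Expr [Expr [Expr [Term [Factor [Prim n]]]] % [Term [Factor [Prim n]]]] % [Term [Term [Factor [Prim n]]] . [Factor [Prim n]]]] % [Term [Term [Factor [Prim n]]] . [Factor [Prim n]]]]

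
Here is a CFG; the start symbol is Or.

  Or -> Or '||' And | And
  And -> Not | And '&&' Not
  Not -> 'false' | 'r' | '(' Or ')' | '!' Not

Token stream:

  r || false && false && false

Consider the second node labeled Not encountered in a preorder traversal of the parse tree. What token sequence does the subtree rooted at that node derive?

[Or [Or [And [Not r]]] || [And [And [And [Not false]] && [Not false]] && [Not false]]]

false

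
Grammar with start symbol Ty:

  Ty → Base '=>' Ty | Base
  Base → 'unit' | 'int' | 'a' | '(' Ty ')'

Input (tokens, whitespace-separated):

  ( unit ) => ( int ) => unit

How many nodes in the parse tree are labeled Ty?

5

[Ty [Base ( [Ty [Base unit]] )] => [Ty [Base ( [Ty [Base int]] )] => [Ty [Base unit]]]]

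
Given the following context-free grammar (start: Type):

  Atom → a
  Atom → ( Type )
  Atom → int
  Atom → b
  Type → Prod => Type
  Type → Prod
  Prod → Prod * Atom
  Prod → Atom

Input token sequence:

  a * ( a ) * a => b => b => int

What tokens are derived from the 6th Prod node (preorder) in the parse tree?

[Type [Prod [Prod [Prod [Atom a]] * [Atom ( [Type [Prod [Atom a]]] )]] * [Atom a]] => [Type [Prod [Atom b]] => [Type [Prod [Atom b]] => [Type [Prod [Atom int]]]]]]

b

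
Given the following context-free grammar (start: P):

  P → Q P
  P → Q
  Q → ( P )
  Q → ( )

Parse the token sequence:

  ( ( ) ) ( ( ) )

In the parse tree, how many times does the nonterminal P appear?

[P [Q ( [P [Q ( )]] )] [P [Q ( [P [Q ( )]] )]]]

4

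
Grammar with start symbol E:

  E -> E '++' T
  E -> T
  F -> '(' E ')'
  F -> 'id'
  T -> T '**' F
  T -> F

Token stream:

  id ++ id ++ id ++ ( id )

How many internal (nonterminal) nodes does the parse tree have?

[E [E [E [E [T [F id]]] ++ [T [F id]]] ++ [T [F id]]] ++ [T [F ( [E [T [F id]]] )]]]

15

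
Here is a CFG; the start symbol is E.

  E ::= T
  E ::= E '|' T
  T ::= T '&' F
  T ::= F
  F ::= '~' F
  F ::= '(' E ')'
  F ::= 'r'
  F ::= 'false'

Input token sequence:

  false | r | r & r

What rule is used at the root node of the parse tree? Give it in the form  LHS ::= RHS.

E ::= E '|' T

[E [E [E [T [F false]]] | [T [F r]]] | [T [T [F r]] & [F r]]]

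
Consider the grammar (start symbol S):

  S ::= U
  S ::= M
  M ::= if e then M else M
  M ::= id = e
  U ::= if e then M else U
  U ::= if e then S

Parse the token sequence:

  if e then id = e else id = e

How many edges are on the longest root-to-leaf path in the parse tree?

3

[S [M if e then [M id = e] else [M id = e]]]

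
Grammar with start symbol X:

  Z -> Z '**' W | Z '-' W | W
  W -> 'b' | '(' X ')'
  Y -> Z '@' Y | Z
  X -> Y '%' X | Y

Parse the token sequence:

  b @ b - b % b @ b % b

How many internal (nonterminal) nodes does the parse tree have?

[X [Y [Z [W b]] @ [Y [Z [Z [W b]] - [W b]]]] % [X [Y [Z [W b]] @ [Y [Z [W b]]]] % [X [Y [Z [W b]]]]]]

20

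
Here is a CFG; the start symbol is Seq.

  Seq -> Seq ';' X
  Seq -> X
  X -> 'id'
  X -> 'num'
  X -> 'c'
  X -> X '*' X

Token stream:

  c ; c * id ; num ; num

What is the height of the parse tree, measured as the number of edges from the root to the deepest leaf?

[Seq [Seq [Seq [Seq [X c]] ; [X [X c] * [X id]]] ; [X num]] ; [X num]]

5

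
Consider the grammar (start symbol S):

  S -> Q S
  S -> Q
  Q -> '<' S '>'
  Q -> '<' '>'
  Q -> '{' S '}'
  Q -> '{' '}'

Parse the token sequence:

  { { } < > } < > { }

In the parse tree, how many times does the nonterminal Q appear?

5

[S [Q { [S [Q { }] [S [Q < >]]] }] [S [Q < >] [S [Q { }]]]]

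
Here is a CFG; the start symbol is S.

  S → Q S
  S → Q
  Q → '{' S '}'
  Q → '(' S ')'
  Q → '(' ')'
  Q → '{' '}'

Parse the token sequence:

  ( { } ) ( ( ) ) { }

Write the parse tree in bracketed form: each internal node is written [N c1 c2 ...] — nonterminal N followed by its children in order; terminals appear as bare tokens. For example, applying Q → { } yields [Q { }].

[S [Q ( [S [Q { }]] )] [S [Q ( [S [Q ( )]] )] [S [Q { }]]]]

S
Q S
( S ) S
( Q ) S
( { } ) S
( { } ) Q S
( { } ) ( S ) S
( { } ) ( Q ) S
( { } ) ( ( ) ) S
( { } ) ( ( ) ) Q
( { } ) ( ( ) ) { }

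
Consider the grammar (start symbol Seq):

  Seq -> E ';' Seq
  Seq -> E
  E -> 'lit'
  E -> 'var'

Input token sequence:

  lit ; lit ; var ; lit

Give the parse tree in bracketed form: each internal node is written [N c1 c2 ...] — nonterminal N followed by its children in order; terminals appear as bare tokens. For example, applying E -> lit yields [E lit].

Seq
E ; Seq
lit ; Seq
lit ; E ; Seq
lit ; lit ; Seq
lit ; lit ; E ; Seq
lit ; lit ; var ; Seq
lit ; lit ; var ; E
lit ; lit ; var ; lit

[Seq [E lit] ; [Seq [E lit] ; [Seq [E var] ; [Seq [E lit]]]]]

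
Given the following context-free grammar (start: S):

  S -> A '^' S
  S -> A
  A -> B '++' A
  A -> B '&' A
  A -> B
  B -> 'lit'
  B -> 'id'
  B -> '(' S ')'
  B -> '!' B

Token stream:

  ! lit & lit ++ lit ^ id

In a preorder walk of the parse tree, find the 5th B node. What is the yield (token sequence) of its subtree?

id

[S [A [B ! [B lit]] & [A [B lit] ++ [A [B lit]]]] ^ [S [A [B id]]]]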